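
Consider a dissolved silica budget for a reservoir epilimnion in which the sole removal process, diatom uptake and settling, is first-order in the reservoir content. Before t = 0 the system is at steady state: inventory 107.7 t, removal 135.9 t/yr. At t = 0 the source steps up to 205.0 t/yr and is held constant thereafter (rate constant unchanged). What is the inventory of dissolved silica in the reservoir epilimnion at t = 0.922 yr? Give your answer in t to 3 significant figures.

The sink rate constant is k = F₀/M₀ = 135.9/107.7 = 1.262 yr⁻¹.
Solving dM/dt = F₁ − kM with M(0) = M₀ gives M(t) = F₁/k + (M₀ − F₁/k)·e^(−kt).
F₁/k = 205.0/1.262 = 162.46 t; kt = 1.262 × 0.922 = 1.163, e^(−kt) = 0.3124.
M(0.922) = 162.46 + (107.7 − 162.46) × 0.3124 = 162.46 − 17.11 = 145.35 t.

145 t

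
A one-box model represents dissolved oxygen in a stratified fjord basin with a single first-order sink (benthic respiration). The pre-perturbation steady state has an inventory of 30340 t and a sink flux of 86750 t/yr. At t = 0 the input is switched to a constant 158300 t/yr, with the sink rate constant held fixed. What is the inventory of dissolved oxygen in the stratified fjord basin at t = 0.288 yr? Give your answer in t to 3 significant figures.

Residence time τ = M₀/F₀ = 0.3497 yr. The eventual steady state is M_∞ = M₀·(F₁/F₀) = 30340 × 158300/86750 = 55364 t.
The anomaly ΔM(t) = M(t) − M_∞ decays as ΔM₀·e^(−t/τ) with ΔM₀ = 30340 − 55364 = −25020 t.
At t = 0.288 yr, e^(−t/τ) = e^(−0.8235) = 0.4389, so ΔM = −10980 t and M = 55364 − 10980 = 44381 t.

44400 t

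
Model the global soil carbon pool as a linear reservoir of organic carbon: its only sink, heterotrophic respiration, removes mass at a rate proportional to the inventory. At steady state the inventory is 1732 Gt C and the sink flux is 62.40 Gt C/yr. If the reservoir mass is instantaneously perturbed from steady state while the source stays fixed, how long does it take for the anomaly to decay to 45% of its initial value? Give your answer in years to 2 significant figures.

For a linear reservoir the anomaly decays as exp(−t/τ) with τ = M/F = 1732/62.40 = 27.76 yr.
exp(−t/τ) = 0.45 ⇒ t = −τ ln(0.45) = 27.76 × 0.7985 = 22.16 yr.

22 yr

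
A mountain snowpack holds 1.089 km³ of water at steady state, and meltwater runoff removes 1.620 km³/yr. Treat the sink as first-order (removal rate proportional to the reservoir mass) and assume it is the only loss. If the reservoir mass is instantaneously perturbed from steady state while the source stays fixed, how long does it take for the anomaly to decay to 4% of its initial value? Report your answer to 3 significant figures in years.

For a linear reservoir the anomaly decays as exp(−t/τ) with τ = M/F = 1.089/1.620 = 0.6722 yr.
exp(−t/τ) = 0.04 ⇒ t = −τ ln(0.04) = 0.6722 × 3.219 = 2.164 yr.

2.16 yr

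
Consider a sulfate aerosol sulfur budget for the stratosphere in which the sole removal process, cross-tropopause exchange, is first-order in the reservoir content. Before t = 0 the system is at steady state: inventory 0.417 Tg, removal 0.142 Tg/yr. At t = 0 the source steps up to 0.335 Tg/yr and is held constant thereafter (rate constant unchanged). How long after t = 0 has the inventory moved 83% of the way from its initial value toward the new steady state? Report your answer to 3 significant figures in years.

5.20 yr

τ = M₀/F₀ = 0.417/0.142 = 2.937 yr.
The remaining gap fraction is e^(−t/τ); 83% covered ⇒ e^(−t/τ) = 0.170.
t = −τ ln(0.170) = 2.937 × 1.772 = 5.204 yr.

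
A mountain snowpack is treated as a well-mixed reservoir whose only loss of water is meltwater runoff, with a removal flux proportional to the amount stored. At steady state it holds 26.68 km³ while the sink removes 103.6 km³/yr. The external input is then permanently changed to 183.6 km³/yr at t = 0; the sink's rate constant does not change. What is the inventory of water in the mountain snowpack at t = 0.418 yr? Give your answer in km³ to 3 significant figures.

τ = M₀/F₀ = 26.68/103.6 = 0.2575 yr; rate constant k = 1/τ.
New steady state M_∞ = F₁/k = F₁·τ = 183.6 × 0.2575 = 47.282 km³.
M(t) = M_∞ + (M₀ − M_∞)·e^(−t/τ); t/τ = 0.418/0.2575 = 1.623, so e^(−t/τ) = 0.1973.
M(t) = 47.282 − 20.60 × 0.1973 = 43.218 km³.

43.2 km³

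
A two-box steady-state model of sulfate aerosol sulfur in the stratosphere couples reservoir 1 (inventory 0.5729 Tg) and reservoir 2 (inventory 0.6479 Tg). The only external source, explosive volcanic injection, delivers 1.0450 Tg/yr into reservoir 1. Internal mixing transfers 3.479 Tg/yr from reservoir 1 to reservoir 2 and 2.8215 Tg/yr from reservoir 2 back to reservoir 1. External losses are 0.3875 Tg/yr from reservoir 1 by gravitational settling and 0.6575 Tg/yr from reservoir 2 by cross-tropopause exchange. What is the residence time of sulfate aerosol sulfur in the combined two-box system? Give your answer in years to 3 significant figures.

1.17 yr

Treat the two boxes together as one reservoir: the mixing fluxes between them are internal recycling, so τ = ΣM / Σ(external losses).
M_total = 0.5729 + 0.6479 = 1.2208 Tg.
ΣF_external_out = 0.3875 + 0.6575 = 1.0450 Tg/yr.
τ = M_total / ΣF_ext = 1.2208 / 1.0450 = 1.168 yr.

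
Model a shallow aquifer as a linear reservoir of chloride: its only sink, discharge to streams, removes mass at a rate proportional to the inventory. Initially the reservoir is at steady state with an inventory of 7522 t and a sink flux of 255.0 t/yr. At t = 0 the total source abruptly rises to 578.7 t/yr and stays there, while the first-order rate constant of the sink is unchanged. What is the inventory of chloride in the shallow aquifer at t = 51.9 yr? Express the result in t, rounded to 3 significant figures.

τ = M₀/F₀ = 7522/255.0 = 29.50 yr; rate constant k = 1/τ.
New steady state M_∞ = F₁/k = F₁·τ = 578.7 × 29.50 = 17071 t.
M(t) = M_∞ + (M₀ − M_∞)·e^(−t/τ); t/τ = 51.9/29.50 = 1.759, so e^(−t/τ) = 0.1721.
M(t) = 17071 − 9549 × 0.1721 = 15427 t.

15400 t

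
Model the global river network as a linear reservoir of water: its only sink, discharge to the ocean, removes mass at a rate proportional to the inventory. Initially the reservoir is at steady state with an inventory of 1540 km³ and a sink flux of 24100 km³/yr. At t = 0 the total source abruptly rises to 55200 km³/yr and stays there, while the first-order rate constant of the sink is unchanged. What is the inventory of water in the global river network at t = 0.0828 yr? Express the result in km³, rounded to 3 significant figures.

2980 km³

τ = M₀/F₀ = 1540/24100 = 0.06390 yr; rate constant k = 1/τ.
New steady state M_∞ = F₁/k = F₁·τ = 55200 × 0.06390 = 3527.3 km³.
M(t) = M_∞ + (M₀ − M_∞)·e^(−t/τ); t/τ = 0.0828/0.06390 = 1.296, so e^(−t/τ) = 0.2737.
M(t) = 3527.3 − 1987 × 0.2737 = 2983.4 km³.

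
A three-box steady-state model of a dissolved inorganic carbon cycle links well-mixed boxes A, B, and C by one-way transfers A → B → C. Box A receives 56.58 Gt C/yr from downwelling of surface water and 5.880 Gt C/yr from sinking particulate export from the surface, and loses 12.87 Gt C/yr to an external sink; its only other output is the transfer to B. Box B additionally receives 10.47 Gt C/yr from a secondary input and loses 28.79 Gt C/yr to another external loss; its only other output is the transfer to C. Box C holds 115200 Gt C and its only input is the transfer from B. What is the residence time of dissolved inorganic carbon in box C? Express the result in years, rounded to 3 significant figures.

Box A: F(A→B) = (56.58 + 5.880) − 12.87 = 49.590 Gt C/yr.
Box B: F(B→C) = (49.590 + 10.47) − 28.79 = 31.270 Gt C/yr.
Box C throughput = its input = 31.270 Gt C/yr; τ = 115200 / 31.270 = 3684 yr.

3680 yr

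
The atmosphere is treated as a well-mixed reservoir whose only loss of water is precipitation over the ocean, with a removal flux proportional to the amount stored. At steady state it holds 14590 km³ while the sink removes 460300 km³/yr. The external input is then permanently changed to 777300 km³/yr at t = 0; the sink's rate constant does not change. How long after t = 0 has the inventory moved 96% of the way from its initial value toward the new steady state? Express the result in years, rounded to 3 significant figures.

τ = M₀/F₀ = 14590/460300 = 0.03170 yr.
The remaining gap fraction is e^(−t/τ); 96% covered ⇒ e^(−t/τ) = 0.0400.
t = −τ ln(0.0400) = 0.03170 × 3.219 = 0.1020 yr.

0.102 yr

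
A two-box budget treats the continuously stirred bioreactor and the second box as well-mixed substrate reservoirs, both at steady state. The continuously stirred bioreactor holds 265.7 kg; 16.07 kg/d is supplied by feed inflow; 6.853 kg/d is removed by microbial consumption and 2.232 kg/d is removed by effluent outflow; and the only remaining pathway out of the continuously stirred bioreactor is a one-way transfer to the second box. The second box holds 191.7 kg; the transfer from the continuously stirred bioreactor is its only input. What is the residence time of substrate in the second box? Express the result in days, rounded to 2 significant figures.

Balance the continuously stirred bioreactor: ΣF_in = 16.070 kg/d.
Transfer to the second box = ΣF_in − (6.853 + 2.232) = 6.9850 kg/d.
At steady state the output of the second box equals its input, 6.9850 kg/d.
τ = M / F = 191.7 / 6.9850 = 27.44 d.

27 d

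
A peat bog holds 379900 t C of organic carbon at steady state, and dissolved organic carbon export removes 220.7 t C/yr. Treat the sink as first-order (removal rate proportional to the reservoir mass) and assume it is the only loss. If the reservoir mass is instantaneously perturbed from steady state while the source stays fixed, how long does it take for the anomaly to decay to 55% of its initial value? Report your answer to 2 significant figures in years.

For a linear reservoir the anomaly decays as exp(−t/τ) with τ = M/F = 379900/220.7 = 1721 yr.
exp(−t/τ) = 0.55 ⇒ t = −τ ln(0.55) = 1721 × 0.5978 = 1029 yr.

1000 yr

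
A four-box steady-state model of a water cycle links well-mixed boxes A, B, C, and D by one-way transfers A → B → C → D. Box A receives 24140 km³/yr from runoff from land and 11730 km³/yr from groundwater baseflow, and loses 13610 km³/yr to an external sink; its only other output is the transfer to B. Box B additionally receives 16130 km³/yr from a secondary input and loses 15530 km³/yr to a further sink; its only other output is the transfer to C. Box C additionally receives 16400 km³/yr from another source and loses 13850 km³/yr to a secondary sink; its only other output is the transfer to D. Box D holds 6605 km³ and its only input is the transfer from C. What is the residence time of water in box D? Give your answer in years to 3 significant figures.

Box A: F(A→B) = (24140 + 11730) − 13610 = 22260 km³/yr.
Box B: F(B→C) = (22260 + 16130) − 15530 = 22860 km³/yr.
Box C: F(C→D) = (22860 + 16400) − 13850 = 25410 km³/yr.
Box D throughput = its input = 25410 km³/yr; τ = 6605 / 25410 = 0.2599 yr.

0.260 yr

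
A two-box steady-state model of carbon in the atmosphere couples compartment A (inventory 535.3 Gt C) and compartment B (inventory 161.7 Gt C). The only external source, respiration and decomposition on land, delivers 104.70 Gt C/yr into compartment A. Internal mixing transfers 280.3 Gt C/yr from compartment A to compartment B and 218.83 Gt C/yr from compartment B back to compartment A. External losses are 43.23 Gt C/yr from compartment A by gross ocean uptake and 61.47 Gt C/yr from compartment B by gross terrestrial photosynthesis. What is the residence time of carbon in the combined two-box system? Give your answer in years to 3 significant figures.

For the system as a whole, the A↔B exchange is internal and contributes nothing to the throughput; only the external sinks remove mass.
M_total = 535.3 + 161.7 = 697.00 Gt C.
ΣF_external_out = 43.23 + 61.47 = 104.70 Gt C/yr.
τ = M_total / ΣF_ext = 697.00 / 104.70 = 6.657 yr.

6.66 yr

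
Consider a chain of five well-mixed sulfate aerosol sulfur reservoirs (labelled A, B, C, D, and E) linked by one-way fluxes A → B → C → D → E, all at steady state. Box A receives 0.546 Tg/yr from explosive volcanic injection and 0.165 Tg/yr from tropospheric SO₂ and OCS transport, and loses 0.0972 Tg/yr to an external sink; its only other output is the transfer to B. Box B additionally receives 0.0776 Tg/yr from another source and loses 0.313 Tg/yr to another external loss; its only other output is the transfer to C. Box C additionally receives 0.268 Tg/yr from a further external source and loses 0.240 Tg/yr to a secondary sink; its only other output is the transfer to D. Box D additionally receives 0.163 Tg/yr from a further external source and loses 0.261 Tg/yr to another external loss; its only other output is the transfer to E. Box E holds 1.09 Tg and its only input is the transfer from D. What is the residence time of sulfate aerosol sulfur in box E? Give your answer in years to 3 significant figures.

3.53 yr

Box A: F(A→B) = (0.546 + 0.165) − 0.0972 = 0.61380 Tg/yr.
Box B: F(B→C) = (0.61380 + 0.0776) − 0.313 = 0.37840 Tg/yr.
Box C: F(C→D) = (0.37840 + 0.268) − 0.240 = 0.40640 Tg/yr.
Box D: F(D→E) = (0.40640 + 0.163) − 0.261 = 0.30840 Tg/yr.
Box E throughput = its input = 0.30840 Tg/yr; τ = 1.09 / 0.30840 = 3.534 yr.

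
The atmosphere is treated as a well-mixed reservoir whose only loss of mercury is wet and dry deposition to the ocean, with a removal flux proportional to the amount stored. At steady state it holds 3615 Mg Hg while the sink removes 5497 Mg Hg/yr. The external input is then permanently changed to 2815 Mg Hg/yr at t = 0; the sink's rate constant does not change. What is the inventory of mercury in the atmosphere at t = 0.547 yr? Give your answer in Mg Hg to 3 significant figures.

2620 Mg Hg

Residence time τ = M₀/F₀ = 0.6576 yr. The eventual steady state is M_∞ = M₀·(F₁/F₀) = 3615 × 2815/5497 = 1851.2 Mg Hg.
The anomaly ΔM(t) = M(t) − M_∞ decays as ΔM₀·e^(−t/τ) with ΔM₀ = 3615 − 1851.2 = 1764 Mg Hg.
At t = 0.547 yr, e^(−t/τ) = e^(−0.8318) = 0.4353, so ΔM = 767.7 Mg Hg and M = 1851.2 + 767.7 = 2619.0 Mg Hg.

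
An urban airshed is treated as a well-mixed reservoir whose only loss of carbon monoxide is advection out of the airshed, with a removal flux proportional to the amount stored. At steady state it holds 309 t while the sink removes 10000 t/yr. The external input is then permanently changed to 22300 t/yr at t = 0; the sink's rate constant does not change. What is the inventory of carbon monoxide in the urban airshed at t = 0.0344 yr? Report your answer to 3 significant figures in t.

τ = M₀/F₀ = 309/10000 = 0.03090 yr; rate constant k = 1/τ.
New steady state M_∞ = F₁/k = F₁·τ = 22300 × 0.03090 = 689.07 t.
M(t) = M_∞ + (M₀ − M_∞)·e^(−t/τ); t/τ = 0.0344/0.03090 = 1.113, so e^(−t/τ) = 0.3285.
M(t) = 689.07 − 380.1 × 0.3285 = 564.22 t.

564 t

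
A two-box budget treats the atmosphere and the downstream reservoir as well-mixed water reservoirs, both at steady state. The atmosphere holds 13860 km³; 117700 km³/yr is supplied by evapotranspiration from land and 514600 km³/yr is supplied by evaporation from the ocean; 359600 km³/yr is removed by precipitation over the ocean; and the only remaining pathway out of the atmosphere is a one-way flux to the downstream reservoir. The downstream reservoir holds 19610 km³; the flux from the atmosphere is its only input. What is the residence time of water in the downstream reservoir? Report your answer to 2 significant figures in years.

0.072 yr

Balance the atmosphere: ΣF_in = 117700 + 514600 = 632300 km³/yr.
Flux to the downstream reservoir = ΣF_in − (359600) = 272700 km³/yr.
At steady state the output of the downstream reservoir equals its input, 272700 km³/yr.
τ = M / F = 19610 / 272700 = 0.07191 yr.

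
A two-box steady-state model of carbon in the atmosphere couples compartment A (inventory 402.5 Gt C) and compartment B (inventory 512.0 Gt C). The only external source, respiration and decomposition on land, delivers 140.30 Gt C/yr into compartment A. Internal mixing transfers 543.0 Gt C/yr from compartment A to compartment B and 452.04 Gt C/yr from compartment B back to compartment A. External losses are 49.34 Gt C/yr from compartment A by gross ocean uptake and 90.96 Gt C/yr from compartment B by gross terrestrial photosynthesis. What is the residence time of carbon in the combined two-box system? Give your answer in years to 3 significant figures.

Residence time in the combined system uses the total inventory and the total *external* removal — internal exchanges between the two boxes cancel.
M_total = 402.5 + 512.0 = 914.50 Gt C.
ΣF_external_out = 49.34 + 90.96 = 140.30 Gt C/yr.
τ = M_total / ΣF_ext = 914.50 / 140.30 = 6.518 yr.

6.52 yr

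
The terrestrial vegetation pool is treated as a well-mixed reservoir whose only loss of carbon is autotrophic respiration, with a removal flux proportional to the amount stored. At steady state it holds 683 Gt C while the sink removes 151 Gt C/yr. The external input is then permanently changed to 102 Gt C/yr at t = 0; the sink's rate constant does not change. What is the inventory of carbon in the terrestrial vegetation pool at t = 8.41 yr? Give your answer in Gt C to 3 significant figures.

496 Gt C

Residence time τ = M₀/F₀ = 4.523 yr. The eventual steady state is M_∞ = M₀·(F₁/F₀) = 683 × 102/151 = 461.36 Gt C.
The anomaly ΔM(t) = M(t) − M_∞ decays as ΔM₀·e^(−t/τ) with ΔM₀ = 683 − 461.36 = 221.6 Gt C.
At t = 8.41 yr, e^(−t/τ) = e^(−1.859) = 0.1558, so ΔM = 34.53 Gt C and M = 461.36 + 34.53 = 495.89 Gt C.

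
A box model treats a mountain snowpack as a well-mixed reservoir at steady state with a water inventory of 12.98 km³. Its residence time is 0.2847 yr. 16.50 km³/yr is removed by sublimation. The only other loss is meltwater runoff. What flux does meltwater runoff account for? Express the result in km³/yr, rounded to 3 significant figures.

29.1 km³/yr

Total removal F = M/τ = 12.98 / 0.2847 = 45.59 km³/yr.
Meltwater runoff = F − (16.50) = 45.59 − 16.50 = 29.09 km³/yr.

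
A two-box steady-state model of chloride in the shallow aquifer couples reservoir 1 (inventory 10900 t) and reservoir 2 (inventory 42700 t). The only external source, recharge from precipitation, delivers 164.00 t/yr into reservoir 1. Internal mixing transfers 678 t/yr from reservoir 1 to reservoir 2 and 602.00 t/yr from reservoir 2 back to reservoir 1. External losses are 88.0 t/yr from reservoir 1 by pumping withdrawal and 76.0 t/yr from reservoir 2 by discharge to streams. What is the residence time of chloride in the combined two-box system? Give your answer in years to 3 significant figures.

327 yr

For the system as a whole, the A↔B exchange is internal and contributes nothing to the throughput; only the external sinks remove mass.
M_total = 10900 + 42700 = 53600 t.
ΣF_external_out = 88.0 + 76.0 = 164.00 t/yr.
τ = M_total / ΣF_ext = 53600 / 164.00 = 326.8 yr.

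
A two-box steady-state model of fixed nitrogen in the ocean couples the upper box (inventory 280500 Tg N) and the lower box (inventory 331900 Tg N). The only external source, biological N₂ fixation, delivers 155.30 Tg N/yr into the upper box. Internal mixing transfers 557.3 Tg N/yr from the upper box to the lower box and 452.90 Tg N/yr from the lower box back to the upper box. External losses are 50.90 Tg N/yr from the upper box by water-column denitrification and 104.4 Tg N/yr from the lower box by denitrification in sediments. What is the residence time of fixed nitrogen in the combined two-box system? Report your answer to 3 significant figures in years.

3940 yr

Residence time in the combined system uses the total inventory and the total *external* removal — internal exchanges between the two boxes cancel.
M_total = 280500 + 331900 = 612400 Tg N.
ΣF_external_out = 50.90 + 104.4 = 155.30 Tg N/yr.
τ = M_total / ΣF_ext = 612400 / 155.30 = 3943 yr.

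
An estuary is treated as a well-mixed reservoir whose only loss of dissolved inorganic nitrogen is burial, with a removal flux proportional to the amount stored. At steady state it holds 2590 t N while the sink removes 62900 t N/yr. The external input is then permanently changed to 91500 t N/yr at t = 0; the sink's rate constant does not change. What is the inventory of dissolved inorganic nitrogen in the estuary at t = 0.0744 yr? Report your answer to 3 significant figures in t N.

Residence time τ = M₀/F₀ = 0.04118 yr. The eventual steady state is M_∞ = M₀·(F₁/F₀) = 2590 × 91500/62900 = 3767.6 t N.
The anomaly ΔM(t) = M(t) − M_∞ decays as ΔM₀·e^(−t/τ) with ΔM₀ = 2590 − 3767.6 = −1178 t N.
At t = 0.0744 yr, e^(−t/τ) = e^(−1.807) = 0.1642, so ΔM = −193.3 t N and M = 3767.6 − 193.3 = 3574.3 t N.

3570 t N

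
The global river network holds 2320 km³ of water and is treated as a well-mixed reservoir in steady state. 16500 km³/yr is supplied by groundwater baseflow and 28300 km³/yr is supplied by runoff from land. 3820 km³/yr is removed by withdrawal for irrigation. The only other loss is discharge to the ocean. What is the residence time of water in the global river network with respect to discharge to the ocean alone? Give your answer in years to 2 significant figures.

0.057 yr

At steady state ΣF_in = ΣF_out.
ΣF_in = 16500 + 28300 = 44800 km³/yr.
Discharge to the ocean flux = ΣF_in − (3820) = 44800 − 3820 = 40980 km³/yr.
τ = M / F = 2320 / 40980 = 0.05661 yr.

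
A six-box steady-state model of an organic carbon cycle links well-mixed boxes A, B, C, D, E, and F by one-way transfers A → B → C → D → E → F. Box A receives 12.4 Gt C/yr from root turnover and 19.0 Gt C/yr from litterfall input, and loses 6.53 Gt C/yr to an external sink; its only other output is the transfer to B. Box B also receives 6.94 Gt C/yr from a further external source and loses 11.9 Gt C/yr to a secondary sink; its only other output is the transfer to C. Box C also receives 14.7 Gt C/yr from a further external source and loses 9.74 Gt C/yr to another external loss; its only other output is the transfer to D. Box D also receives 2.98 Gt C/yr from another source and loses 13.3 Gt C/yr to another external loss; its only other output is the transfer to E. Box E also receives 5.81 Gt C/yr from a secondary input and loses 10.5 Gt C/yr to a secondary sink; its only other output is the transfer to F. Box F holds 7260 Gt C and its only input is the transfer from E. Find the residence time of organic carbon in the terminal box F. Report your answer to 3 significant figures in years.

Box A: F(A→B) = (12.4 + 19.0) − 6.53 = 24.870 Gt C/yr.
Box B: F(B→C) = (24.870 + 6.94) − 11.9 = 19.910 Gt C/yr.
Box C: F(C→D) = (19.910 + 14.7) − 9.74 = 24.870 Gt C/yr.
Box D: F(D→E) = (24.870 + 2.98) − 13.3 = 14.550 Gt C/yr.
Box E: F(E→F) = (14.550 + 5.81) − 10.5 = 9.8600 Gt C/yr.
Box F throughput = its input = 9.8600 Gt C/yr; τ = 7260 / 9.8600 = 736.3 yr.

736 yr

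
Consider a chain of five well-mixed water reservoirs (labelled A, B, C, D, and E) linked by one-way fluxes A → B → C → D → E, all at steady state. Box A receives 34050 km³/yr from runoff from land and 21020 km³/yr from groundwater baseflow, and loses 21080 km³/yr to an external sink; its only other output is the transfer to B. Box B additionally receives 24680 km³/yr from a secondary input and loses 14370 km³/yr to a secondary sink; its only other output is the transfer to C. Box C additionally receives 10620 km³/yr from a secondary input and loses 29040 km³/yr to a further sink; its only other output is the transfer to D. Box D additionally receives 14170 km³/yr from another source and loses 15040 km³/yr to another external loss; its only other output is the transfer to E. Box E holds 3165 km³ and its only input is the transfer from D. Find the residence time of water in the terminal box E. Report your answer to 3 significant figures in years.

Box A: F(A→B) = (34050 + 21020) − 21080 = 33990 km³/yr.
Box B: F(B→C) = (33990 + 24680) − 14370 = 44300 km³/yr.
Box C: F(C→D) = (44300 + 10620) − 29040 = 25880 km³/yr.
Box D: F(D→E) = (25880 + 14170) − 15040 = 25010 km³/yr.
Box E throughput = its input = 25010 km³/yr; τ = 3165 / 25010 = 0.1265 yr.

0.127 yr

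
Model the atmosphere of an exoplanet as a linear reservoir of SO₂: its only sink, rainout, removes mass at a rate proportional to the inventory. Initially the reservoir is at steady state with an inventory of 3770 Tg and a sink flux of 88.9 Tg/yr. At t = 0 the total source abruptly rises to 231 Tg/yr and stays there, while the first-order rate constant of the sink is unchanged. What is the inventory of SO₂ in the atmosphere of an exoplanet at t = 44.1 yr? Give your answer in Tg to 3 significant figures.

7670 Tg

The sink rate constant is k = F₀/M₀ = 88.9/3770 = 0.02358 yr⁻¹.
Solving dM/dt = F₁ − kM with M(0) = M₀ gives M(t) = F₁/k + (M₀ − F₁/k)·e^(−kt).
F₁/k = 231/0.02358 = 9796.1 Tg; kt = 0.02358 × 44.1 = 1.040, e^(−kt) = 0.3535.
M(44.1) = 9796.1 + (3770 − 9796.1) × 0.3535 = 9796.1 − 2130 = 7665.9 Tg.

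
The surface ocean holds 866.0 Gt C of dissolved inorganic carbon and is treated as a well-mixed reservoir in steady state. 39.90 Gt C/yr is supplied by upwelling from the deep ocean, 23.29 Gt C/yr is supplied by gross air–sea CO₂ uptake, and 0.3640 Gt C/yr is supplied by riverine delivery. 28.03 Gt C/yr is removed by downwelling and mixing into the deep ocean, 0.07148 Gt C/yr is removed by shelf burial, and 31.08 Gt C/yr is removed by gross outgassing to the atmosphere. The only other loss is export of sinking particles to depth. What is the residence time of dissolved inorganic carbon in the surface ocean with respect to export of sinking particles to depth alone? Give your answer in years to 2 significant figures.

200 yr

At steady state ΣF_in = ΣF_out.
ΣF_in = 39.90 + 23.29 + 0.3640 = 63.554 Gt C/yr.
Export of sinking particles to depth flux = ΣF_in − (28.03 + 0.07148 + 31.08) = 63.554 − 59.18 = 4.373 Gt C/yr.
τ = M / F = 866.0 / 4.373 = 198.1 yr.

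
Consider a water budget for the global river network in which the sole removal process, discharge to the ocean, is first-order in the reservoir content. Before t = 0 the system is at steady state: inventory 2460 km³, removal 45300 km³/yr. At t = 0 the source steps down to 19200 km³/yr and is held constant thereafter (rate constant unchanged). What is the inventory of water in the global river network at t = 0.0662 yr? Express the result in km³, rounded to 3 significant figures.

Residence time τ = M₀/F₀ = 0.05430 yr. The eventual steady state is M_∞ = M₀·(F₁/F₀) = 2460 × 19200/45300 = 1042.6 km³.
The anomaly ΔM(t) = M(t) − M_∞ decays as ΔM₀·e^(−t/τ) with ΔM₀ = 2460 − 1042.6 = 1417 km³.
At t = 0.0662 yr, e^(−t/τ) = e^(−1.219) = 0.2955, so ΔM = 418.8 km³ and M = 1042.6 + 418.8 = 1461.5 km³.

1460 km³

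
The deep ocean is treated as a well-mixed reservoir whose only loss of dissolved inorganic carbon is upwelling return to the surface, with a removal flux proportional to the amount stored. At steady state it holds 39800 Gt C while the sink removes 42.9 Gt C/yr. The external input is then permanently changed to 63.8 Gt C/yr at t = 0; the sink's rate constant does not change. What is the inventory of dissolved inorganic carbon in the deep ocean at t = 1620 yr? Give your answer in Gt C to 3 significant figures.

55800 Gt C

The sink rate constant is k = F₀/M₀ = 42.9/39800 = 0.001078 yr⁻¹.
Solving dM/dt = F₁ − kM with M(0) = M₀ gives M(t) = F₁/k + (M₀ − F₁/k)·e^(−kt).
F₁/k = 63.8/0.001078 = 59190 Gt C; kt = 0.001078 × 1620 = 1.746, e^(−kt) = 0.1744.
M(1620) = 59190 + (39800 − 59190) × 0.1744 = 59190 − 3382 = 55807 Gt C.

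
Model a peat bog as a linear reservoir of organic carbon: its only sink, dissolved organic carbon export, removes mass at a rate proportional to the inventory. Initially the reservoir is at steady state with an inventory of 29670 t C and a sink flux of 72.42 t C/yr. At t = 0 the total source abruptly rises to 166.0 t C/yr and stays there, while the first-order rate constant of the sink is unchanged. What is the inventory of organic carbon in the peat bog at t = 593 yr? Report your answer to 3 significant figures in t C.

59000 t C

The sink rate constant is k = F₀/M₀ = 72.42/29670 = 0.002441 yr⁻¹.
Solving dM/dt = F₁ − kM with M(0) = M₀ gives M(t) = F₁/k + (M₀ − F₁/k)·e^(−kt).
F₁/k = 166.0/0.002441 = 68009 t C; kt = 0.002441 × 593 = 1.447, e^(−kt) = 0.2352.
M(593) = 68009 + (29670 − 68009) × 0.2352 = 68009 − 9016 = 58993 t C.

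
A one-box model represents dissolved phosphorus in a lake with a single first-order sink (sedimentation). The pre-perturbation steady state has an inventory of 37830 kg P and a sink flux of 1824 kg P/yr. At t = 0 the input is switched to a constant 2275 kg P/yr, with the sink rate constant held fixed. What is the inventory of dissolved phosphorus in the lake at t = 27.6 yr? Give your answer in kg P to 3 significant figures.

44700 kg P

The sink rate constant is k = F₀/M₀ = 1824/37830 = 0.04822 yr⁻¹.
Solving dM/dt = F₁ − kM with M(0) = M₀ gives M(t) = F₁/k + (M₀ − F₁/k)·e^(−kt).
F₁/k = 2275/0.04822 = 47184 kg P; kt = 0.04822 × 27.6 = 1.331, e^(−kt) = 0.2643.
M(27.6) = 47184 + (37830 − 47184) × 0.2643 = 47184 − 2472 = 44712 kg P.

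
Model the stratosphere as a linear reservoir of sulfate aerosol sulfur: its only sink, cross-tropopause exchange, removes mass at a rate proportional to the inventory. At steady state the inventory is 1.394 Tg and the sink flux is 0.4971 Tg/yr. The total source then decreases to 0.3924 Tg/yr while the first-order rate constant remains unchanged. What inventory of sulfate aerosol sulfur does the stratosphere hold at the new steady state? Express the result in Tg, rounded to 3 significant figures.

1.10 Tg

Rate constant k = F/M = 0.4971 / 1.394 = 0.3566 yr⁻¹.
At the new steady state, source = k·M_new ⇒ M_new = 0.3924 / 0.3566 = 1.100 Tg.
(Equivalently M_new = M × F_new/F_old = 1.394 × 0.3924/0.4971.)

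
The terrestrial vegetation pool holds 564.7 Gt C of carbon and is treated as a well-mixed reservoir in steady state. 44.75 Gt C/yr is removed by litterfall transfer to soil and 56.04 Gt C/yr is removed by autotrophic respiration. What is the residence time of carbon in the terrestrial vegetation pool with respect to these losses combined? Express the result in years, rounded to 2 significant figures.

Total removal = 44.75 + 56.04 = 100.79 Gt C/yr.
τ = M / ΣF_out = 564.7 / 100.79 = 5.603 yr.

5.6 yr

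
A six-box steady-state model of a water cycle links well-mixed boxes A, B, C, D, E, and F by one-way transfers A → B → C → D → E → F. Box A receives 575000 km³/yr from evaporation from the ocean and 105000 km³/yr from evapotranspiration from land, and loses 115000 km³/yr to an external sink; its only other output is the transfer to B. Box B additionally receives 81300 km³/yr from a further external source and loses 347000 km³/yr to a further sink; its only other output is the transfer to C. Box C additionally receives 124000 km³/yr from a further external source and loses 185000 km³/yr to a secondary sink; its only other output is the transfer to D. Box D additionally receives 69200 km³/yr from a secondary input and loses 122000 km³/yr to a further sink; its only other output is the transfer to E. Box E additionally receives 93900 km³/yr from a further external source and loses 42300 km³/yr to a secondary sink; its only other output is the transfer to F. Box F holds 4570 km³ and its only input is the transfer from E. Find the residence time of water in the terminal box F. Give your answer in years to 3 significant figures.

Box A: F(A→B) = (575000 + 105000) − 115000 = 565000 km³/yr.
Box B: F(B→C) = (565000 + 81300) − 347000 = 299300 km³/yr.
Box C: F(C→D) = (299300 + 124000) − 185000 = 238300 km³/yr.
Box D: F(D→E) = (238300 + 69200) − 122000 = 185500 km³/yr.
Box E: F(E→F) = (185500 + 93900) − 42300 = 237100 km³/yr.
Box F throughput = its input = 237100 km³/yr; τ = 4570 / 237100 = 0.01927 yr.

0.0193 yr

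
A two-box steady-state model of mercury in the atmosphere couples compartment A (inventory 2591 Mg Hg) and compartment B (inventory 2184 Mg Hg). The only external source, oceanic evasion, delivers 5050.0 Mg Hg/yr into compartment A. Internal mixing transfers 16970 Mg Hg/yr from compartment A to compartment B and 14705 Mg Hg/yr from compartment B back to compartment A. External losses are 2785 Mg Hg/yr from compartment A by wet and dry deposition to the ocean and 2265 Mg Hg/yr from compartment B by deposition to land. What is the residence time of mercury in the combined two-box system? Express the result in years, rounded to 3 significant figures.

Treat the two boxes together as one reservoir: the mixing fluxes between them are internal recycling, so τ = ΣM / Σ(external losses).
M_total = 2591 + 2184 = 4775.0 Mg Hg.
ΣF_external_out = 2785 + 2265 = 5050.0 Mg Hg/yr.
τ = M_total / ΣF_ext = 4775.0 / 5050.0 = 0.9455 yr.

0.946 yr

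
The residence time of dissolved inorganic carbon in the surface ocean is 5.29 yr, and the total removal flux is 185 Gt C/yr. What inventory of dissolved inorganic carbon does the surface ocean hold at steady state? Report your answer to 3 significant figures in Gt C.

979 Gt C

τ = M/F ⇒ M = τ × F = 5.29 × 185 = 978.6 Gt C.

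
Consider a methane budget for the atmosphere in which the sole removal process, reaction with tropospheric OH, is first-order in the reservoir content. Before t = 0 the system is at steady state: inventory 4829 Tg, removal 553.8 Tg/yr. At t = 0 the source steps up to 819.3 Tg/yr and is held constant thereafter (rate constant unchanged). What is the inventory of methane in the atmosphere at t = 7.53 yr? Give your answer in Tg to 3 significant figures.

The sink rate constant is k = F₀/M₀ = 553.8/4829 = 0.1147 yr⁻¹.
Solving dM/dt = F₁ − kM with M(0) = M₀ gives M(t) = F₁/k + (M₀ − F₁/k)·e^(−kt).
F₁/k = 819.3/0.1147 = 7144.1 Tg; kt = 0.1147 × 7.53 = 0.8636, e^(−kt) = 0.4217.
M(7.53) = 7144.1 + (4829 − 7144.1) × 0.4217 = 7144.1 − 976.2 = 6167.9 Tg.

6170 Tg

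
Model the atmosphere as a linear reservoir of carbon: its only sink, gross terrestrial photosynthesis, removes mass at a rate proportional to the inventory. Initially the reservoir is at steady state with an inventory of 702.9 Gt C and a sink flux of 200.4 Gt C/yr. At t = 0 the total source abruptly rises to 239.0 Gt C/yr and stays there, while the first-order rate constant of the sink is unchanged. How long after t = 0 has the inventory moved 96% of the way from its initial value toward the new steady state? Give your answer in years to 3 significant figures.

11.3 yr

τ = M₀/F₀ = 702.9/200.4 = 3.507 yr.
The remaining gap fraction is e^(−t/τ); 96% covered ⇒ e^(−t/τ) = 0.0400.
t = −τ ln(0.0400) = 3.507 × 3.219 = 11.29 yr.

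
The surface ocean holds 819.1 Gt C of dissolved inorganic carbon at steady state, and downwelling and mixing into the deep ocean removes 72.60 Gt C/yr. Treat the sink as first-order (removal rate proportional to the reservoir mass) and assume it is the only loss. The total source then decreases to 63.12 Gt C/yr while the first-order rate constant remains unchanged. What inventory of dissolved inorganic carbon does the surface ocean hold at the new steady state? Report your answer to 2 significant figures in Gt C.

Rate constant k = F/M = 72.60 / 819.1 = 0.08863 yr⁻¹.
At the new steady state, source = k·M_new ⇒ M_new = 63.12 / 0.08863 = 712.1 Gt C.
(Equivalently M_new = M × F_new/F_old = 819.1 × 63.12/72.60.)

710 Gt C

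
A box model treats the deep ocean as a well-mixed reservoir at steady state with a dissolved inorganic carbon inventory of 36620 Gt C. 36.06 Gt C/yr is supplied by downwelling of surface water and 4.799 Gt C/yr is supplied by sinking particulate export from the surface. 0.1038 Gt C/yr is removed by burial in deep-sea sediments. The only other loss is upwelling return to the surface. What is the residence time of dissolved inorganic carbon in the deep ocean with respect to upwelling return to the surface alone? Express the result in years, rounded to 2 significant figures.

900 yr

At steady state ΣF_in = ΣF_out.
ΣF_in = 36.06 + 4.799 = 40.859 Gt C/yr.
Upwelling return to the surface flux = ΣF_in − (0.1038) = 40.859 − 0.1038 = 40.76 Gt C/yr.
τ = M / F = 36620 / 40.76 = 898.5 yr.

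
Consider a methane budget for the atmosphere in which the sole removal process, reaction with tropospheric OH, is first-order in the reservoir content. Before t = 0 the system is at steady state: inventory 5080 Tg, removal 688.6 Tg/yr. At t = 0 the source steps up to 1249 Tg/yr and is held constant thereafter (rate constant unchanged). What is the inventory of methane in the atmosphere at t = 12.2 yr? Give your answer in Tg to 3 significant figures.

8420 Tg

The sink rate constant is k = F₀/M₀ = 688.6/5080 = 0.1356 yr⁻¹.
Solving dM/dt = F₁ − kM with M(0) = M₀ gives M(t) = F₁/k + (M₀ − F₁/k)·e^(−kt).
F₁/k = 1249/0.1356 = 9214.2 Tg; kt = 0.1356 × 12.2 = 1.654, e^(−kt) = 0.1913.
M(12.2) = 9214.2 + (5080 − 9214.2) × 0.1913 = 9214.2 − 791.0 = 8423.2 Tg.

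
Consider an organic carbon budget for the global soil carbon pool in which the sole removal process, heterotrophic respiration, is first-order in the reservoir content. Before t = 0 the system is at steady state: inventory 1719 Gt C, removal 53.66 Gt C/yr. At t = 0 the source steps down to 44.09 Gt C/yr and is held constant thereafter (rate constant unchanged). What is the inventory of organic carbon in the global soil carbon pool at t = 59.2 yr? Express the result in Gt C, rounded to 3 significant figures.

The sink rate constant is k = F₀/M₀ = 53.66/1719 = 0.03122 yr⁻¹.
Solving dM/dt = F₁ − kM with M(0) = M₀ gives M(t) = F₁/k + (M₀ − F₁/k)·e^(−kt).
F₁/k = 44.09/0.03122 = 1412.4 Gt C; kt = 0.03122 × 59.2 = 1.848, e^(−kt) = 0.1576.
M(59.2) = 1412.4 + (1719 − 1412.4) × 0.1576 = 1412.4 + 48.30 = 1460.7 Gt C.

1460 Gt C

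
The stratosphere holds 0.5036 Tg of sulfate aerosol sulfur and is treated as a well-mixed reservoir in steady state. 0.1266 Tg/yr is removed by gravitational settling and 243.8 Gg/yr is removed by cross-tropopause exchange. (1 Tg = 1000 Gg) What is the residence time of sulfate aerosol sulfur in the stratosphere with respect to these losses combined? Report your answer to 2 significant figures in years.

1.4 yr

Convert the cross-tropopause exchange flux: 243.8 Gg/yr = 0.2438 Tg/yr.
Total removal = 0.1266 + 0.2438 = 0.37040 Tg/yr.
τ = M / ΣF_out = 0.5036 / 0.37040 = 1.360 yr.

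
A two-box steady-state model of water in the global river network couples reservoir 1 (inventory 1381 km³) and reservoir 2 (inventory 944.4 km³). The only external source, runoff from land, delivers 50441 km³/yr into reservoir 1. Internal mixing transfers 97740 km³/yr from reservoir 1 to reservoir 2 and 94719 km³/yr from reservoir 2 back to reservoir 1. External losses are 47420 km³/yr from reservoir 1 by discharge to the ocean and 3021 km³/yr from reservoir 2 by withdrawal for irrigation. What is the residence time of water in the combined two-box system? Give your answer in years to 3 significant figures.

0.0461 yr

Treat the two boxes together as one reservoir: the mixing fluxes between them are internal recycling, so τ = ΣM / Σ(external losses).
M_total = 1381 + 944.4 = 2325.4 km³.
ΣF_external_out = 47420 + 3021 = 50441 km³/yr.
τ = M_total / ΣF_ext = 2325.4 / 50441 = 0.04610 yr.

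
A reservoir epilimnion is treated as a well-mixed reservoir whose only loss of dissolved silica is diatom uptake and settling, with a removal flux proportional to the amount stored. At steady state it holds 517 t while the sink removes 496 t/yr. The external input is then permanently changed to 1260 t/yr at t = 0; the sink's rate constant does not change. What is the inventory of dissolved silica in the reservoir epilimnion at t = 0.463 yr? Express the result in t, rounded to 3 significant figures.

Residence time τ = M₀/F₀ = 1.042 yr. The eventual steady state is M_∞ = M₀·(F₁/F₀) = 517 × 1260/496 = 1313.3 t.
The anomaly ΔM(t) = M(t) − M_∞ decays as ΔM₀·e^(−t/τ) with ΔM₀ = 517 − 1313.3 = −796.3 t.
At t = 0.463 yr, e^(−t/τ) = e^(−0.4442) = 0.6413, so ΔM = −510.7 t and M = 1313.3 − 510.7 = 802.62 t.

803 t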